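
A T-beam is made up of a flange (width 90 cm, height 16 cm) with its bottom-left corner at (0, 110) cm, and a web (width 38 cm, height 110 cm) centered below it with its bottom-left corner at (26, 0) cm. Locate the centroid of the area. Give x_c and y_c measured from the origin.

x_c = 45.00 cm, y_c = 71.14 cm

web: A = 38 × 110 = 4180.00, centroid at (45.00, 55.00).
flange: A = 90 × 16 = 1440.00, centroid at (45.00, 118.00).
ΣA = 5620.00 cm², ΣAx_c = 252900.00 cm³, ΣAy_c = 399820.00 cm³.
x_c = 252900.00/5620.00 = 45.00 cm; y_c = 399820.00/5620.00 = 71.14 cm.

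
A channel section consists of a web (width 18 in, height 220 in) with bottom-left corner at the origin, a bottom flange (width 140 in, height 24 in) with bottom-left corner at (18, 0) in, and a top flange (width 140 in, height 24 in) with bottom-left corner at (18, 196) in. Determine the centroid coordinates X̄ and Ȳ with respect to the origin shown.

X̄ = 58.71 in, Ȳ = 110.00 in

web: A = 18 × 220 = 3960.00, centroid at (9.00, 110.00).
bottom flange: A = 140 × 24 = 3360.00, centroid at (88.00, 12.00).
top flange: A = 140 × 24 = 3360.00, centroid at (88.00, 208.00).
ΣA = 10680.00 in²
ΣAX̄ = (3960.00)(9.00) + (3360.00)(88.00) + (3360.00)(88.00) = 627000.00 in³
ΣAȲ = (3960.00)(110.00) + (3360.00)(12.00) + (3360.00)(208.00) = 1174800.00 in³
X̄ = 627000.00 / 10680.00 = 58.71 in
Ȳ = 1174800.00 / 10680.00 = 110.00 in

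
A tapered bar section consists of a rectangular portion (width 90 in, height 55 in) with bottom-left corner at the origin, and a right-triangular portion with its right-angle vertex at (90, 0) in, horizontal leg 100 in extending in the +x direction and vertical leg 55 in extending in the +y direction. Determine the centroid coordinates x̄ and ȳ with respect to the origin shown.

rectangular portion: A = 90 × 55 = 4950.00, centroid at (45.00, 27.50).
triangular portion: A = ½·100·55 = 2750.00, centroid at (123.33, 18.33).
ΣA = 7700.00 in²
ΣAx̄ = (4950.00)(45.00) + (2750.00)(123.33) = 561916.67 in³
ΣAȳ = (4950.00)(27.50) + (2750.00)(18.33) = 186541.67 in³
x̄ = 561916.67 / 7700.00 = 72.98 in
ȳ = 186541.67 / 7700.00 = 24.23 in

x̄ = 72.98 in, ȳ = 24.23 in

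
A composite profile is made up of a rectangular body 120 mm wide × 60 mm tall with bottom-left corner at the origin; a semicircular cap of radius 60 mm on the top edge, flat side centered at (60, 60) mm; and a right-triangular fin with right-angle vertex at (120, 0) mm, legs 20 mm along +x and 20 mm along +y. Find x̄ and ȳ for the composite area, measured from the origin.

rectangular body: A = 120 × 60 = 7200.00, centroid at (60.00, 30.00).
semicircular top: A = ½π·60² = 5654.87, centroid at (60.00, 85.46).
triangular fin: A = ½·20·20 = 200.00, centroid at (126.67, 6.67).
ΣA = 13054.87 mm²
ΣAx̄ = (7200.00)(60.00) + (5654.87)(60.00) + (200.00)(126.67) = 796625.34 mm³
ΣAȳ = (7200.00)(30.00) + (5654.87)(85.46) + (200.00)(6.67) = 700625.34 mm³
x̄ = 796625.34 / 13054.87 = 61.02 mm
ȳ = 700625.34 / 13054.87 = 53.67 mm

x̄ = 61.02 mm, ȳ = 53.67 mm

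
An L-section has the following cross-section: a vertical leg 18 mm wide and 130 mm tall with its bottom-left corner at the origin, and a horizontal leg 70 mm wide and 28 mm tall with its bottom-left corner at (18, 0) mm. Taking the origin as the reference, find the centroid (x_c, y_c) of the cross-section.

x_c = 29.06 mm, y_c = 41.75 mm

Part | A | x̄ᵢ | ȳᵢ | A·x̄ᵢ | A·ȳᵢ
vertical leg | 2340.00 | 9.00 | 65.00 | 21060.00 | 152100.00
horizontal leg | 1960.00 | 53.00 | 14.00 | 103880.00 | 27440.00
Σ | 4300.00 |  |  | 124940.00 | 179540.00
x_c = 124940.00 / 4300.00 = 29.06 mm
y_c = 179540.00 / 4300.00 = 41.75 mm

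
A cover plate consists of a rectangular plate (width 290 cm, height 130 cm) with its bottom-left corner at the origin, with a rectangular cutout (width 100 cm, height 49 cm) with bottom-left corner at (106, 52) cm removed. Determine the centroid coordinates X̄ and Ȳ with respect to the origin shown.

X̄ = 143.36 cm, Ȳ = 63.28 cm

plate: A = 290 × 130 = 37700.00, centroid at (145.00, 65.00).
hole: A = −(100 × 49) = -4900.00, centroid at (156.00, 76.50).
ΣA = 32800.00 cm², ΣAX̄ = 4702100.00 cm³, ΣAȲ = 2075650.00 cm³.
X̄ = 4702100.00/32800.00 = 143.36 cm; Ȳ = 2075650.00/32800.00 = 63.28 cm.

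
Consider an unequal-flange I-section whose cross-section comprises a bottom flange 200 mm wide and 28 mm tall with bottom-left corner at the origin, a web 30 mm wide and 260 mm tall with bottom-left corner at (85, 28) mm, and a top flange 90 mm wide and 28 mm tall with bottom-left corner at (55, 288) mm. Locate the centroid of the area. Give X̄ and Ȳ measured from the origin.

X̄ = 100.00 mm, Ȳ = 130.14 mm

bottom flange: A = 200 × 28 = 5600.00, centroid at (100.00, 14.00).
web: A = 30 × 260 = 7800.00, centroid at (100.00, 158.00).
top flange: A = 90 × 28 = 2520.00, centroid at (100.00, 302.00).
ΣA = 15920.00 mm²
ΣAX̄ = (5600.00)(100.00) + (7800.00)(100.00) + (2520.00)(100.00) = 1592000.00 mm³
ΣAȲ = (5600.00)(14.00) + (7800.00)(158.00) + (2520.00)(302.00) = 2071840.00 mm³
X̄ = 1592000.00 / 15920.00 = 100.00 mm
Ȳ = 2071840.00 / 15920.00 = 130.14 mm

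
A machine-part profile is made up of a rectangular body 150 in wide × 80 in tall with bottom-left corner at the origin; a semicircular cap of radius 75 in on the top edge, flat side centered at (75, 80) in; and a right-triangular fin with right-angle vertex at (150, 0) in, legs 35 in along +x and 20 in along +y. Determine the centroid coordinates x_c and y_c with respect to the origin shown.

x_c = 76.43 in, y_c = 69.41 in

rectangular body: A = 150 × 80 = 12000.00, centroid at (75.00, 40.00).
semicircular top: A = ½π·75² = 8835.73, centroid at (75.00, 111.83).
triangular fin: A = ½·35·20 = 350.00, centroid at (161.67, 6.67).
ΣA = 21185.73 in²
ΣAx_c = (12000.00)(75.00) + (8835.73)(75.00) + (350.00)(161.67) = 1619263.03 in³
ΣAy_c = (12000.00)(40.00) + (8835.73)(111.83) + (350.00)(6.67) = 1470441.68 in³
x_c = 1619263.03 / 21185.73 = 76.43 in
y_c = 1470441.68 / 21185.73 = 69.41 in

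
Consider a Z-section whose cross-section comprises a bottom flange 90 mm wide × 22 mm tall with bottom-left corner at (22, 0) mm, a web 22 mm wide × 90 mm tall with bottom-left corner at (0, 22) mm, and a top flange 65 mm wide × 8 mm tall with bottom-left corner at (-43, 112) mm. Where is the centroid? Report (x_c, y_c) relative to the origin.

x_c = 33.25 mm, y_c = 47.94 mm

bottom flange: A = 90 × 22 = 1980.00, centroid at (67.00, 11.00).
web: A = 22 × 90 = 1980.00, centroid at (11.00, 67.00).
top flange: A = 65 × 8 = 520.00, centroid at (-10.50, 116.00).
ΣA = 4480.00 mm²
ΣAx_c = (1980.00)(67.00) + (1980.00)(11.00) + (520.00)(-10.50) = 148980.00 mm³
ΣAy_c = (1980.00)(11.00) + (1980.00)(67.00) + (520.00)(116.00) = 214760.00 mm³
x_c = 148980.00 / 4480.00 = 33.25 mm
y_c = 214760.00 / 4480.00 = 47.94 mm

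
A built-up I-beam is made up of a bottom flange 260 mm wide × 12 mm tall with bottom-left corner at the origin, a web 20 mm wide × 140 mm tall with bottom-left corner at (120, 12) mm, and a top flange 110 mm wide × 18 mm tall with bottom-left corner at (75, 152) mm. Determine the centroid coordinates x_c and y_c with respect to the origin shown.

Part | A | x̄ᵢ | ȳᵢ | A·x̄ᵢ | A·ȳᵢ
bottom flange | 3120.00 | 130.00 | 6.00 | 405600.00 | 18720.00
web | 2800.00 | 130.00 | 82.00 | 364000.00 | 229600.00
top flange | 1980.00 | 130.00 | 161.00 | 257400.00 | 318780.00
Σ | 7900.00 |  |  | 1027000.00 | 567100.00
x_c = 1027000.00 / 7900.00 = 130.00 mm
y_c = 567100.00 / 7900.00 = 71.78 mm

x_c = 130.00 mm, y_c = 71.78 mm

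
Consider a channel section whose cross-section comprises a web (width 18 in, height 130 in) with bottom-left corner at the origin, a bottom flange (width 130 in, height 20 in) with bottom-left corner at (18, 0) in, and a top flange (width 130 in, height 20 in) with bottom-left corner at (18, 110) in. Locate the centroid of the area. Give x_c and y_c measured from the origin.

web: A = 18 × 130 = 2340.00, centroid at (9.00, 65.00).
bottom flange: A = 130 × 20 = 2600.00, centroid at (83.00, 10.00).
top flange: A = 130 × 20 = 2600.00, centroid at (83.00, 120.00).
ΣA = 7540.00 in²
ΣAx_c = (2340.00)(9.00) + (2600.00)(83.00) + (2600.00)(83.00) = 452660.00 in³
ΣAy_c = (2340.00)(65.00) + (2600.00)(10.00) + (2600.00)(120.00) = 490100.00 in³
x_c = 452660.00 / 7540.00 = 60.03 in
y_c = 490100.00 / 7540.00 = 65.00 in

x_c = 60.03 in, y_c = 65.00 in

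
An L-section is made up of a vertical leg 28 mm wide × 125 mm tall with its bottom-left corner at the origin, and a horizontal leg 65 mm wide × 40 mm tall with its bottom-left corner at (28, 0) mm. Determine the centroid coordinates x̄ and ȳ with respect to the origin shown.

vertical leg: A = 28 × 125 = 3500.00, centroid at (14.00, 62.50).
horizontal leg: A = 65 × 40 = 2600.00, centroid at (60.50, 20.00).
ΣA = 6100.00 mm², ΣAx̄ = 206300.00 mm³, ΣAȳ = 270750.00 mm³.
x̄ = 206300.00/6100.00 = 33.82 mm; ȳ = 270750.00/6100.00 = 44.39 mm.

x̄ = 33.82 mm, ȳ = 44.39 mm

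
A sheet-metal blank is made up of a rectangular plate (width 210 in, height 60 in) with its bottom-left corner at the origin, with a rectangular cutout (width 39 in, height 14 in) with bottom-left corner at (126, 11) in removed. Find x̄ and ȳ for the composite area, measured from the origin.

Part | A | x̄ᵢ | ȳᵢ | A·x̄ᵢ | A·ȳᵢ
plate | 12600.00 | 105.00 | 30.00 | 1323000.00 | 378000.00
hole | -546.00 | 145.50 | 18.00 | -79443.00 | -9828.00
Σ | 12054.00 |  |  | 1243557.00 | 368172.00
x̄ = 1243557.00 / 12054.00 = 103.17 in
ȳ = 368172.00 / 12054.00 = 30.54 in

x̄ = 103.17 in, ȳ = 30.54 in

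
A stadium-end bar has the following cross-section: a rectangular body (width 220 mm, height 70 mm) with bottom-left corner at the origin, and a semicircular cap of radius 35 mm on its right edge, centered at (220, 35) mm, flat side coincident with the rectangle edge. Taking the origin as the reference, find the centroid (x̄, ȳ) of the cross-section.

rectangular body: A = 220 × 70 = 15400.00, centroid at (110.00, 35.00).
semicircular end: A = ½π·35² = 1924.23, centroid at (234.85, 35.00).
ΣA = 17324.23 mm²
ΣAx̄ = (15400.00)(110.00) + (1924.23)(234.85) = 2145912.94 mm³
ΣAȳ = (15400.00)(35.00) + (1924.23)(35.00) = 606347.89 mm³
x̄ = 2145912.94 / 17324.23 = 123.87 mm
ȳ = 606347.89 / 17324.23 = 35.00 mm

x̄ = 123.87 mm, ȳ = 35.00 mm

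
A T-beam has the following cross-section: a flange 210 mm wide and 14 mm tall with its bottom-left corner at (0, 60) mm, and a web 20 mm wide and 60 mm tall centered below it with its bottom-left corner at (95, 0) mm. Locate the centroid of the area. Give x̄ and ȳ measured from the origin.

web: A = 20 × 60 = 1200.00, centroid at (105.00, 30.00).
flange: A = 210 × 14 = 2940.00, centroid at (105.00, 67.00).
ΣA = 4140.00 mm²
ΣAx̄ = (1200.00)(105.00) + (2940.00)(105.00) = 434700.00 mm³
ΣAȳ = (1200.00)(30.00) + (2940.00)(67.00) = 232980.00 mm³
x̄ = 434700.00 / 4140.00 = 105.00 mm
ȳ = 232980.00 / 4140.00 = 56.28 mm

x̄ = 105.00 mm, ȳ = 56.28 mm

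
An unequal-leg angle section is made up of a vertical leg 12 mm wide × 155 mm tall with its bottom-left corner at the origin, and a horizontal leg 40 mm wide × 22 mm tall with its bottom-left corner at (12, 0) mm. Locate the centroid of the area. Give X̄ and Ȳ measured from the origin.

Part | A | x̄ᵢ | ȳᵢ | A·x̄ᵢ | A·ȳᵢ
vertical leg | 1860.00 | 6.00 | 77.50 | 11160.00 | 144150.00
horizontal leg | 880.00 | 32.00 | 11.00 | 28160.00 | 9680.00
Σ | 2740.00 |  |  | 39320.00 | 153830.00
X̄ = 39320.00 / 2740.00 = 14.35 mm
Ȳ = 153830.00 / 2740.00 = 56.14 mm

X̄ = 14.35 mm, Ȳ = 56.14 mm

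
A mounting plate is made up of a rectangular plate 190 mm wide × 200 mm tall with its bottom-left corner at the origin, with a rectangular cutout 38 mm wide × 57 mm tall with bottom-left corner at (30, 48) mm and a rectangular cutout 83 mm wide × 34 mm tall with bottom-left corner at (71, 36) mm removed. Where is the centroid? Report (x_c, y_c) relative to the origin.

Part | A | x̄ᵢ | ȳᵢ | A·x̄ᵢ | A·ȳᵢ
plate | 38000.00 | 95.00 | 100.00 | 3610000.00 | 3800000.00
hole 1 | -2166.00 | 49.00 | 76.50 | -106134.00 | -165699.00
hole 2 | -2822.00 | 112.50 | 53.00 | -317475.00 | -149566.00
Σ | 33012.00 |  |  | 3186391.00 | 3484735.00
x_c = 3186391.00 / 33012.00 = 96.52 mm
y_c = 3484735.00 / 33012.00 = 105.56 mm

x_c = 96.52 mm, y_c = 105.56 mm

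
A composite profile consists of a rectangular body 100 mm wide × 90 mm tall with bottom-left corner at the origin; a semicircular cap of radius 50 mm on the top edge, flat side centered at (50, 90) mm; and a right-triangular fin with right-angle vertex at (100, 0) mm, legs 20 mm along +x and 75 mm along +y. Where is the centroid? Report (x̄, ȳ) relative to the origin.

x̄ = 53.11 mm, ȳ = 62.92 mm

rectangular body: A = 100 × 90 = 9000.00, centroid at (50.00, 45.00).
semicircular top: A = ½π·50² = 3926.99, centroid at (50.00, 111.22).
triangular fin: A = ½·20·75 = 750.00, centroid at (106.67, 25.00).
ΣA = 13676.99 mm²
ΣAx̄ = (9000.00)(50.00) + (3926.99)(50.00) + (750.00)(106.67) = 726349.54 mm³
ΣAȳ = (9000.00)(45.00) + (3926.99)(111.22) + (750.00)(25.00) = 860512.51 mm³
x̄ = 726349.54 / 13676.99 = 53.11 mm
ȳ = 860512.51 / 13676.99 = 62.92 mm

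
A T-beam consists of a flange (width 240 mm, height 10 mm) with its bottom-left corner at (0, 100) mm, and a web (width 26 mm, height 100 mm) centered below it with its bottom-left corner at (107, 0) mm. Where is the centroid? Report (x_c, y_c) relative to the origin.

web: A = 26 × 100 = 2600.00, centroid at (120.00, 50.00).
flange: A = 240 × 10 = 2400.00, centroid at (120.00, 105.00).
ΣA = 5000.00 mm²
ΣAx_c = (2600.00)(120.00) + (2400.00)(120.00) = 600000.00 mm³
ΣAy_c = (2600.00)(50.00) + (2400.00)(105.00) = 382000.00 mm³
x_c = 600000.00 / 5000.00 = 120.00 mm
y_c = 382000.00 / 5000.00 = 76.40 mm

x_c = 120.00 mm, y_c = 76.40 mm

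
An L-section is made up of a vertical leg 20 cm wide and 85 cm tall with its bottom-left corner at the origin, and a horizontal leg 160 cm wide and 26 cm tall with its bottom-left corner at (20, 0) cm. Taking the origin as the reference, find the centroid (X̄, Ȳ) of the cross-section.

vertical leg: A = 20 × 85 = 1700.00, centroid at (10.00, 42.50).
horizontal leg: A = 160 × 26 = 4160.00, centroid at (100.00, 13.00).
ΣA = 5860.00 cm², ΣAX̄ = 433000.00 cm³, ΣAȲ = 126330.00 cm³.
X̄ = 433000.00/5860.00 = 73.89 cm; Ȳ = 126330.00/5860.00 = 21.56 cm.

X̄ = 73.89 cm, Ȳ = 21.56 cm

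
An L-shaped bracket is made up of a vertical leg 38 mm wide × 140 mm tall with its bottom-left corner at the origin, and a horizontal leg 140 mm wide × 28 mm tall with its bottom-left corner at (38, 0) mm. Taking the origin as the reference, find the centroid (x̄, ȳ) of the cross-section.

x̄ = 56.76 mm, ȳ = 46.24 mm

vertical leg: A = 38 × 140 = 5320.00, centroid at (19.00, 70.00).
horizontal leg: A = 140 × 28 = 3920.00, centroid at (108.00, 14.00).
ΣA = 9240.00 mm², ΣAx̄ = 524440.00 mm³, ΣAȳ = 427280.00 mm³.
x̄ = 524440.00/9240.00 = 56.76 mm; ȳ = 427280.00/9240.00 = 46.24 mm.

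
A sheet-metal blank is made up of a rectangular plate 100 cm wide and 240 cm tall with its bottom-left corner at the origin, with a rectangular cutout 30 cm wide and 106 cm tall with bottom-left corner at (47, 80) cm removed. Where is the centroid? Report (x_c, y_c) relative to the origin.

x_c = 48.17 cm, y_c = 118.01 cm

plate: A = 100 × 240 = 24000.00, centroid at (50.00, 120.00).
hole: A = −(30 × 106) = -3180.00, centroid at (62.00, 133.00).
ΣA = 20820.00 cm²
ΣAx_c = (24000.00)(50.00) + (-3180.00)(62.00) = 1002840.00 cm³
ΣAy_c = (24000.00)(120.00) + (-3180.00)(133.00) = 2457060.00 cm³
x_c = 1002840.00 / 20820.00 = 48.17 cm
y_c = 2457060.00 / 20820.00 = 118.01 cm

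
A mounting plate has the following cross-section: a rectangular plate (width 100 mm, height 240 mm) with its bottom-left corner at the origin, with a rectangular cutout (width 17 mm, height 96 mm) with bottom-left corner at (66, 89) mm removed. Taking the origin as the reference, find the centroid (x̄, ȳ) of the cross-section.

x̄ = 48.21 mm, ȳ = 118.76 mm

plate: A = 100 × 240 = 24000.00, centroid at (50.00, 120.00).
hole: A = −(17 × 96) = -1632.00, centroid at (74.50, 137.00).
ΣA = 22368.00 mm²
ΣAx̄ = (24000.00)(50.00) + (-1632.00)(74.50) = 1078416.00 mm³
ΣAȳ = (24000.00)(120.00) + (-1632.00)(137.00) = 2656416.00 mm³
x̄ = 1078416.00 / 22368.00 = 48.21 mm
ȳ = 2656416.00 / 22368.00 = 118.76 mm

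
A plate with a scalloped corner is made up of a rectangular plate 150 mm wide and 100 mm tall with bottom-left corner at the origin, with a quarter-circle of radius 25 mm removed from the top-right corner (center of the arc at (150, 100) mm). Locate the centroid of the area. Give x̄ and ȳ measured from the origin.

x̄ = 72.82 mm, ȳ = 48.67 mm

Part | A | x̄ᵢ | ȳᵢ | A·x̄ᵢ | A·ȳᵢ
plate | 15000.00 | 75.00 | 50.00 | 1125000.00 | 750000.00
removed quarter-circle | -490.87 | 139.39 | 89.39 | -68422.74 | -43879.05
Σ | 14509.13 |  |  | 1056577.26 | 706120.95
x̄ = 1056577.26 / 14509.13 = 72.82 mm
ȳ = 706120.95 / 14509.13 = 48.67 mm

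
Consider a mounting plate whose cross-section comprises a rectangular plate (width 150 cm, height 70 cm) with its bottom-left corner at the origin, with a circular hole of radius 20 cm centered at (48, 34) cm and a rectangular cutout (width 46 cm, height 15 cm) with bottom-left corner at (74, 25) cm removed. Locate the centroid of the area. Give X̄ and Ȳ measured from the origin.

plate: A = 150 × 70 = 10500.00, centroid at (75.00, 35.00).
hole 1: A = −π·20² = -1256.64, centroid at (48.00, 34.00).
hole 2: A = −(46 × 15) = -690.00, centroid at (97.00, 32.50).
ΣA = 8553.36 cm², ΣAX̄ = 660251.42 cm³, ΣAȲ = 302349.34 cm³.
X̄ = 660251.42/8553.36 = 77.19 cm; Ȳ = 302349.34/8553.36 = 35.35 cm.

X̄ = 77.19 cm, Ȳ = 35.35 cm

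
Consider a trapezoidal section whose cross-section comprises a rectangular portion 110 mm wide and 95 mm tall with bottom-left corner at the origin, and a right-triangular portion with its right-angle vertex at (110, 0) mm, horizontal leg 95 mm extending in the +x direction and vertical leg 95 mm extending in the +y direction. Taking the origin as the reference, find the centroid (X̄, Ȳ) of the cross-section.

rectangular portion: A = 110 × 95 = 10450.00, centroid at (55.00, 47.50).
triangular portion: A = ½·95·95 = 4512.50, centroid at (141.67, 31.67).
ΣA = 14962.50 mm², ΣAX̄ = 1214020.83 mm³, ΣAȲ = 639270.83 mm³.
X̄ = 1214020.83/14962.50 = 81.14 mm; Ȳ = 639270.83/14962.50 = 42.72 mm.

X̄ = 81.14 mm, Ȳ = 42.72 mm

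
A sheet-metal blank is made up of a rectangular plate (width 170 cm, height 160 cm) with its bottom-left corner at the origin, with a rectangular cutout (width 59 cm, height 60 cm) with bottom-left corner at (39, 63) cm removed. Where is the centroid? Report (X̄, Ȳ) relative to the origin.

X̄ = 87.47 cm, Ȳ = 78.05 cm

plate: A = 170 × 160 = 27200.00, centroid at (85.00, 80.00).
hole: A = −(59 × 60) = -3540.00, centroid at (68.50, 93.00).
ΣA = 23660.00 cm², ΣAX̄ = 2069510.00 cm³, ΣAȲ = 1846780.00 cm³.
X̄ = 2069510.00/23660.00 = 87.47 cm; Ȳ = 1846780.00/23660.00 = 78.05 cm.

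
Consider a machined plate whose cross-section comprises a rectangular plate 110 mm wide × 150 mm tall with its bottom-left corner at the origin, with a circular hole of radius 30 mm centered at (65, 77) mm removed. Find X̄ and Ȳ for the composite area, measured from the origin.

X̄ = 52.93 mm, Ȳ = 74.59 mm

plate: A = 110 × 150 = 16500.00, centroid at (55.00, 75.00).
hole: A = −π·30² = -2827.43, centroid at (65.00, 77.00).
ΣA = 13672.57 mm², ΣAX̄ = 723716.83 mm³, ΣAȲ = 1019787.63 mm³.
X̄ = 723716.83/13672.57 = 52.93 mm; Ȳ = 1019787.63/13672.57 = 74.59 mm.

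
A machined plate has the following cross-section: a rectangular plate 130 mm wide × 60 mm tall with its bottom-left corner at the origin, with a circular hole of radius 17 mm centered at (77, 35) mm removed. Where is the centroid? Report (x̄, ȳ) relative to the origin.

x̄ = 63.42 mm, ȳ = 29.34 mm

plate: A = 130 × 60 = 7800.00, centroid at (65.00, 30.00).
hole: A = −π·17² = -907.92, centroid at (77.00, 35.00).
ΣA = 6892.08 mm²
ΣAx̄ = (7800.00)(65.00) + (-907.92)(77.00) = 437090.14 mm³
ΣAȳ = (7800.00)(30.00) + (-907.92)(35.00) = 202222.79 mm³
x̄ = 437090.14 / 6892.08 = 63.42 mm
ȳ = 202222.79 / 6892.08 = 29.34 mm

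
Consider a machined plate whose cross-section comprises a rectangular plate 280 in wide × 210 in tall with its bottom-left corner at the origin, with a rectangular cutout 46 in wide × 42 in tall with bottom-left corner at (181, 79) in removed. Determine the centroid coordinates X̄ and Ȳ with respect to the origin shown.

plate: A = 280 × 210 = 58800.00, centroid at (140.00, 105.00).
hole: A = −(46 × 42) = -1932.00, centroid at (204.00, 100.00).
ΣA = 56868.00 in², ΣAX̄ = 7837872.00 in³, ΣAȲ = 5980800.00 in³.
X̄ = 7837872.00/56868.00 = 137.83 in; Ȳ = 5980800.00/56868.00 = 105.17 in.

X̄ = 137.83 in, Ȳ = 105.17 in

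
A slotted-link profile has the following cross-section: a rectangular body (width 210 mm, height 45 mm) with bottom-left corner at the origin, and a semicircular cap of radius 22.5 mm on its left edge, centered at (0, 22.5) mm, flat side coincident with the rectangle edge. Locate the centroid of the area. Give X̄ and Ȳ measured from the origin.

rectangular body: A = 210 × 45 = 9450.00, centroid at (105.00, 22.50).
semicircular end: A = ½π·22.5² = 795.22, centroid at (-9.55, 22.50).
ΣA = 10245.22 mm²
ΣAX̄ = (9450.00)(105.00) + (795.22)(-9.55) = 984656.25 mm³
ΣAȲ = (9450.00)(22.50) + (795.22)(22.50) = 230517.35 mm³
X̄ = 984656.25 / 10245.22 = 96.11 mm
Ȳ = 230517.35 / 10245.22 = 22.50 mm

X̄ = 96.11 mm, Ȳ = 22.50 mm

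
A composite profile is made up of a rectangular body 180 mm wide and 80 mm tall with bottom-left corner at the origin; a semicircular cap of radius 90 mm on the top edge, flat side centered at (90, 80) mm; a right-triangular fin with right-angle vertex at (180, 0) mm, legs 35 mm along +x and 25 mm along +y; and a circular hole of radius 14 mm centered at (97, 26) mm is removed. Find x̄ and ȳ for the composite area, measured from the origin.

x̄ = 91.49 mm, ȳ = 76.73 mm

Part | A | x̄ᵢ | ȳᵢ | A·x̄ᵢ | A·ȳᵢ
rectangular body | 14400.00 | 90.00 | 40.00 | 1296000.00 | 576000.00
semicircular top | 12723.45 | 90.00 | 118.20 | 1145110.52 | 1503876.02
triangular fin | 437.50 | 191.67 | 8.33 | 83854.17 | 3645.83
hole | -615.75 | 97.00 | 26.00 | -59727.96 | -16009.56
Σ | 26945.20 |  |  | 2465236.73 | 2067512.30
x̄ = 2465236.73 / 26945.20 = 91.49 mm
ȳ = 2067512.30 / 26945.20 = 76.73 mm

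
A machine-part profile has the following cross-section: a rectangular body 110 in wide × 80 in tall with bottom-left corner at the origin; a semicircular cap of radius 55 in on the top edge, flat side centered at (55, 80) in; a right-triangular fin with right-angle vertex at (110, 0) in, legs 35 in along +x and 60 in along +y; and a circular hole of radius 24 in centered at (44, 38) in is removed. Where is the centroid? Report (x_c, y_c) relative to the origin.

Part | A | x̄ᵢ | ȳᵢ | A·x̄ᵢ | A·ȳᵢ
rectangular body | 8800.00 | 55.00 | 40.00 | 484000.00 | 352000.00
semicircular top | 4751.66 | 55.00 | 103.34 | 261341.24 | 491049.38
triangular fin | 1050.00 | 121.67 | 20.00 | 127750.00 | 21000.00
hole | -1809.56 | 44.00 | 38.00 | -79620.52 | -68763.18
Σ | 12792.10 |  |  | 793470.71 | 795286.20
x_c = 793470.71 / 12792.10 = 62.03 in
y_c = 795286.20 / 12792.10 = 62.17 in

x_c = 62.03 in, y_c = 62.17 in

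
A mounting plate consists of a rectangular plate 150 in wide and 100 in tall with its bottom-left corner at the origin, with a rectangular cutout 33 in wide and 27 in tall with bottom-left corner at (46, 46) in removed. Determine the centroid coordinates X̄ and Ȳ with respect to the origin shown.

X̄ = 75.79 in, Ȳ = 49.40 in

plate: A = 150 × 100 = 15000.00, centroid at (75.00, 50.00).
hole: A = −(33 × 27) = -891.00, centroid at (62.50, 59.50).
ΣA = 14109.00 in², ΣAX̄ = 1069312.50 in³, ΣAȲ = 696985.50 in³.
X̄ = 1069312.50/14109.00 = 75.79 in; Ȳ = 696985.50/14109.00 = 49.40 in.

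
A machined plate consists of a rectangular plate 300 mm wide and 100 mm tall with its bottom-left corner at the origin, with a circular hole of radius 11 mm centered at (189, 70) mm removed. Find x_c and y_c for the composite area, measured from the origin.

x_c = 149.50 mm, y_c = 49.74 mm

plate: A = 300 × 100 = 30000.00, centroid at (150.00, 50.00).
hole: A = −π·11² = -380.13, centroid at (189.00, 70.00).
ΣA = 29619.87 mm², ΣAx_c = 4428154.92 mm³, ΣAy_c = 1473390.71 mm³.
x_c = 4428154.92/29619.87 = 149.50 mm; y_c = 1473390.71/29619.87 = 49.74 mm.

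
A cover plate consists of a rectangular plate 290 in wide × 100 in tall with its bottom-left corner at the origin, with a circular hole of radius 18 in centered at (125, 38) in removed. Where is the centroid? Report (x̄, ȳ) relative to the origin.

Part | A | x̄ᵢ | ȳᵢ | A·x̄ᵢ | A·ȳᵢ
plate | 29000.00 | 145.00 | 50.00 | 4205000.00 | 1450000.00
hole | -1017.88 | 125.00 | 38.00 | -127234.50 | -38679.29
Σ | 27982.12 |  |  | 4077765.50 | 1411320.71
x̄ = 4077765.50 / 27982.12 = 145.73 in
ȳ = 1411320.71 / 27982.12 = 50.44 in

x̄ = 145.73 in, ȳ = 50.44 in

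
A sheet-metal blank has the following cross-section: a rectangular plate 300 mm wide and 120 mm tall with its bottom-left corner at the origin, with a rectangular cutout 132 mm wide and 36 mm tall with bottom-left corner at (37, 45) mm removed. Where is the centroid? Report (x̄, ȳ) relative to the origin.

x̄ = 157.15 mm, ȳ = 59.54 mm

plate: A = 300 × 120 = 36000.00, centroid at (150.00, 60.00).
hole: A = −(132 × 36) = -4752.00, centroid at (103.00, 63.00).
ΣA = 31248.00 mm², ΣAx̄ = 4910544.00 mm³, ΣAȳ = 1860624.00 mm³.
x̄ = 4910544.00/31248.00 = 157.15 mm; ȳ = 1860624.00/31248.00 = 59.54 mm.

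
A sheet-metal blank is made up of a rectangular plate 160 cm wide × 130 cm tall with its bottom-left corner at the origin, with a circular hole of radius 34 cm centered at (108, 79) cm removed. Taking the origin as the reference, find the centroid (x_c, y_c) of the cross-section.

x_c = 74.08 cm, y_c = 62.04 cm

plate: A = 160 × 130 = 20800.00, centroid at (80.00, 65.00).
hole: A = −π·34² = -3631.68, centroid at (108.00, 79.00).
ΣA = 17168.32 cm²
ΣAx_c = (20800.00)(80.00) + (-3631.68)(108.00) = 1271778.44 cm³
ΣAy_c = (20800.00)(65.00) + (-3631.68)(79.00) = 1065097.19 cm³
x_c = 1271778.44 / 17168.32 = 74.08 cm
y_c = 1065097.19 / 17168.32 = 62.04 cm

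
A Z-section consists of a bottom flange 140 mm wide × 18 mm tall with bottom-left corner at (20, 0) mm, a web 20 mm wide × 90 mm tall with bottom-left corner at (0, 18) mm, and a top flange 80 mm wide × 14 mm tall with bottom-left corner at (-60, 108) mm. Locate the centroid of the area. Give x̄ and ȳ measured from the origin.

x̄ = 40.88 mm, ȳ = 48.69 mm

Part | A | x̄ᵢ | ȳᵢ | A·x̄ᵢ | A·ȳᵢ
bottom flange | 2520.00 | 90.00 | 9.00 | 226800.00 | 22680.00
web | 1800.00 | 10.00 | 63.00 | 18000.00 | 113400.00
top flange | 1120.00 | -20.00 | 115.00 | -22400.00 | 128800.00
Σ | 5440.00 |  |  | 222400.00 | 264880.00
x̄ = 222400.00 / 5440.00 = 40.88 mm
ȳ = 264880.00 / 5440.00 = 48.69 mm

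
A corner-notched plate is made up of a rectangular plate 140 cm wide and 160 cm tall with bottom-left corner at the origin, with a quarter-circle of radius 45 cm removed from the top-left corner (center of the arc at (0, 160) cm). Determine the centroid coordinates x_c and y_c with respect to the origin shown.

x_c = 73.89 cm, y_c = 75.35 cm

plate: A = 140 × 160 = 22400.00, centroid at (70.00, 80.00).
removed quarter-circle: A = −¼π·45² = -1590.43, centroid at (19.10, 140.90).
ΣA = 20809.57 cm², ΣAx_c = 1537625.00 cm³, ΣAy_c = 1567906.00 cm³.
x_c = 1537625.00/20809.57 = 73.89 cm; y_c = 1567906.00/20809.57 = 75.35 cm.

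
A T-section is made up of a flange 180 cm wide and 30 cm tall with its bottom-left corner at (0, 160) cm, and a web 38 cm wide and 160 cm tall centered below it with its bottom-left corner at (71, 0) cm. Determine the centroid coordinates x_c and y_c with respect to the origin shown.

web: A = 38 × 160 = 6080.00, centroid at (90.00, 80.00).
flange: A = 180 × 30 = 5400.00, centroid at (90.00, 175.00).
ΣA = 11480.00 cm²
ΣAx_c = (6080.00)(90.00) + (5400.00)(90.00) = 1033200.00 cm³
ΣAy_c = (6080.00)(80.00) + (5400.00)(175.00) = 1431400.00 cm³
x_c = 1033200.00 / 11480.00 = 90.00 cm
y_c = 1431400.00 / 11480.00 = 124.69 cm

x_c = 90.00 cm, y_c = 124.69 cm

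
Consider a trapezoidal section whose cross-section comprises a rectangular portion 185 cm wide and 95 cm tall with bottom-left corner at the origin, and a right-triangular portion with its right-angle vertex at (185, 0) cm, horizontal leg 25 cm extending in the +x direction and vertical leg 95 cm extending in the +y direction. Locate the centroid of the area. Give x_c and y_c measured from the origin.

x_c = 98.88 cm, y_c = 46.50 cm

rectangular portion: A = 185 × 95 = 17575.00, centroid at (92.50, 47.50).
triangular portion: A = ½·25·95 = 1187.50, centroid at (193.33, 31.67).
ΣA = 18762.50 cm²
ΣAx_c = (17575.00)(92.50) + (1187.50)(193.33) = 1855270.83 cm³
ΣAy_c = (17575.00)(47.50) + (1187.50)(31.67) = 872416.67 cm³
x_c = 1855270.83 / 18762.50 = 98.88 cm
y_c = 872416.67 / 18762.50 = 46.50 cm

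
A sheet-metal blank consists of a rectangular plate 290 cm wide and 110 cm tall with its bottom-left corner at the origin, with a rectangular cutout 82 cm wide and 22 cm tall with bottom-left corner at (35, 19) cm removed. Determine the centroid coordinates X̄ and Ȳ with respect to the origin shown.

X̄ = 149.14 cm, Ȳ = 56.50 cm

plate: A = 290 × 110 = 31900.00, centroid at (145.00, 55.00).
hole: A = −(82 × 22) = -1804.00, centroid at (76.00, 30.00).
ΣA = 30096.00 cm²
ΣAX̄ = (31900.00)(145.00) + (-1804.00)(76.00) = 4488396.00 cm³
ΣAȲ = (31900.00)(55.00) + (-1804.00)(30.00) = 1700380.00 cm³
X̄ = 4488396.00 / 30096.00 = 149.14 cm
Ȳ = 1700380.00 / 30096.00 = 56.50 cm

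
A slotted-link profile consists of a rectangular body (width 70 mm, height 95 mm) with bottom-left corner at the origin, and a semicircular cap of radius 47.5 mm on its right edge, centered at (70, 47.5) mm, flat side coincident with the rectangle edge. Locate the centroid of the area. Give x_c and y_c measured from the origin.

rectangular body: A = 70 × 95 = 6650.00, centroid at (35.00, 47.50).
semicircular end: A = ½π·47.5² = 3544.11, centroid at (90.16, 47.50).
ΣA = 10194.11 mm²
ΣAx_c = (6650.00)(35.00) + (3544.11)(90.16) = 552285.56 mm³
ΣAy_c = (6650.00)(47.50) + (3544.11)(47.50) = 484220.19 mm³
x_c = 552285.56 / 10194.11 = 54.18 mm
y_c = 484220.19 / 10194.11 = 47.50 mm

x_c = 54.18 mm, y_c = 47.50 mm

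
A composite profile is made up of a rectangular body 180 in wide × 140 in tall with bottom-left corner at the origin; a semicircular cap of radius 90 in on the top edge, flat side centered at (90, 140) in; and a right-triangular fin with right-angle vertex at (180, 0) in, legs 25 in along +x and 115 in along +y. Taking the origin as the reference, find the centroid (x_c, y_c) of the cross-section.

x_c = 93.59 in, y_c = 103.82 in

Part | A | x̄ᵢ | ȳᵢ | A·x̄ᵢ | A·ȳᵢ
rectangular body | 25200.00 | 90.00 | 70.00 | 2268000.00 | 1764000.00
semicircular top | 12723.45 | 90.00 | 178.20 | 1145110.52 | 2267283.03
triangular fin | 1437.50 | 188.33 | 38.33 | 270729.17 | 55104.17
Σ | 39360.95 |  |  | 3683839.69 | 4086387.20
x_c = 3683839.69 / 39360.95 = 93.59 in
y_c = 4086387.20 / 39360.95 = 103.82 in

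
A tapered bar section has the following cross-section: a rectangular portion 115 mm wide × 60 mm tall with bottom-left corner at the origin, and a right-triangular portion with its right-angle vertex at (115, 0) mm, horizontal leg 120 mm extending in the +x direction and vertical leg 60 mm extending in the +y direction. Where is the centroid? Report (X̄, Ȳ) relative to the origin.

X̄ = 90.93 mm, Ȳ = 26.57 mm

rectangular portion: A = 115 × 60 = 6900.00, centroid at (57.50, 30.00).
triangular portion: A = ½·120·60 = 3600.00, centroid at (155.00, 20.00).
ΣA = 10500.00 mm²
ΣAX̄ = (6900.00)(57.50) + (3600.00)(155.00) = 954750.00 mm³
ΣAȲ = (6900.00)(30.00) + (3600.00)(20.00) = 279000.00 mm³
X̄ = 954750.00 / 10500.00 = 90.93 mm
Ȳ = 279000.00 / 10500.00 = 26.57 mm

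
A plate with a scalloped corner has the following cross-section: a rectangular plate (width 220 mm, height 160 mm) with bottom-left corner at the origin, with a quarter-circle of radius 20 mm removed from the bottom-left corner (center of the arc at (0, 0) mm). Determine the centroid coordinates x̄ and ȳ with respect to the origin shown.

plate: A = 220 × 160 = 35200.00, centroid at (110.00, 80.00).
removed quarter-circle: A = −¼π·20² = -314.16, centroid at (8.49, 8.49).
ΣA = 34885.84 mm², ΣAx̄ = 3869333.33 mm³, ΣAȳ = 2813333.33 mm³.
x̄ = 3869333.33/34885.84 = 110.91 mm; ȳ = 2813333.33/34885.84 = 80.64 mm.

x̄ = 110.91 mm, ȳ = 80.64 mm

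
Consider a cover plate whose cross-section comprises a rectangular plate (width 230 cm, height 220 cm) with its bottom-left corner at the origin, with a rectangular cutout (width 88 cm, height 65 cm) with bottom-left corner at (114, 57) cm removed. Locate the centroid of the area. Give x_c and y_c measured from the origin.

x_c = 109.52 cm, y_c = 112.61 cm

plate: A = 230 × 220 = 50600.00, centroid at (115.00, 110.00).
hole: A = −(88 × 65) = -5720.00, centroid at (158.00, 89.50).
ΣA = 44880.00 cm²
ΣAx_c = (50600.00)(115.00) + (-5720.00)(158.00) = 4915240.00 cm³
ΣAy_c = (50600.00)(110.00) + (-5720.00)(89.50) = 5054060.00 cm³
x_c = 4915240.00 / 44880.00 = 109.52 cm
y_c = 5054060.00 / 44880.00 = 112.61 cm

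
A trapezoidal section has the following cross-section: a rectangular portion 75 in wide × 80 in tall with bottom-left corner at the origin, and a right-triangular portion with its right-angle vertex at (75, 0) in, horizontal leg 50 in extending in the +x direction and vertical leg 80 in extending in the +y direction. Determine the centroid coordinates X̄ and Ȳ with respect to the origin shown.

X̄ = 51.04 in, Ȳ = 36.67 in

Part | A | x̄ᵢ | ȳᵢ | A·x̄ᵢ | A·ȳᵢ
rectangular portion | 6000.00 | 37.50 | 40.00 | 225000.00 | 240000.00
triangular portion | 2000.00 | 91.67 | 26.67 | 183333.33 | 53333.33
Σ | 8000.00 |  |  | 408333.33 | 293333.33
X̄ = 408333.33 / 8000.00 = 51.04 in
Ȳ = 293333.33 / 8000.00 = 36.67 in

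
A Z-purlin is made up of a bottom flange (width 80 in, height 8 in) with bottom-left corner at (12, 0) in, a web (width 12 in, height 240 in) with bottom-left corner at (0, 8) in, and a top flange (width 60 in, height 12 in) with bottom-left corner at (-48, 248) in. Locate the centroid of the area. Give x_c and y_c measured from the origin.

bottom flange: A = 80 × 8 = 640.00, centroid at (52.00, 4.00).
web: A = 12 × 240 = 2880.00, centroid at (6.00, 128.00).
top flange: A = 60 × 12 = 720.00, centroid at (-18.00, 254.00).
ΣA = 4240.00 in²
ΣAx_c = (640.00)(52.00) + (2880.00)(6.00) + (720.00)(-18.00) = 37600.00 in³
ΣAy_c = (640.00)(4.00) + (2880.00)(128.00) + (720.00)(254.00) = 554080.00 in³
x_c = 37600.00 / 4240.00 = 8.87 in
y_c = 554080.00 / 4240.00 = 130.68 in

x_c = 8.87 in, y_c = 130.68 in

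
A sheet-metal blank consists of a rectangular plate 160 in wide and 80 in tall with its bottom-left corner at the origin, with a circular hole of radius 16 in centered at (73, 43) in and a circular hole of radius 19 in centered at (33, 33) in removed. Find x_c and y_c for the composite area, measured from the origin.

Part | A | x̄ᵢ | ȳᵢ | A·x̄ᵢ | A·ȳᵢ
plate | 12800.00 | 80.00 | 40.00 | 1024000.00 | 512000.00
hole 1 | -804.25 | 73.00 | 43.00 | -58710.08 | -34582.65
hole 2 | -1134.11 | 33.00 | 33.00 | -37425.79 | -37425.79
Σ | 10861.64 |  |  | 927864.12 | 439991.55
x_c = 927864.12 / 10861.64 = 85.43 in
y_c = 439991.55 / 10861.64 = 40.51 in

x_c = 85.43 in, y_c = 40.51 in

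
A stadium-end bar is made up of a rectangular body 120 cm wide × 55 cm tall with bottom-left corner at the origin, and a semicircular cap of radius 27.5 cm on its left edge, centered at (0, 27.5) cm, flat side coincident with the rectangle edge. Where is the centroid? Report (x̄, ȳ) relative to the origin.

rectangular body: A = 120 × 55 = 6600.00, centroid at (60.00, 27.50).
semicircular end: A = ½π·27.5² = 1187.91, centroid at (-11.67, 27.50).
ΣA = 7787.91 cm², ΣAx̄ = 382135.42 cm³, ΣAȳ = 214167.65 cm³.
x̄ = 382135.42/7787.91 = 49.07 cm; ȳ = 214167.65/7787.91 = 27.50 cm.

x̄ = 49.07 cm, ȳ = 27.50 cm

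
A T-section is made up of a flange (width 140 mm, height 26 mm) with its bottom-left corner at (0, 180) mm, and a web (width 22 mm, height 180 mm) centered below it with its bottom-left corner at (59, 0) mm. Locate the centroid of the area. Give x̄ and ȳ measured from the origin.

Part | A | x̄ᵢ | ȳᵢ | A·x̄ᵢ | A·ȳᵢ
web | 3960.00 | 70.00 | 90.00 | 277200.00 | 356400.00
flange | 3640.00 | 70.00 | 193.00 | 254800.00 | 702520.00
Σ | 7600.00 |  |  | 532000.00 | 1058920.00
x̄ = 532000.00 / 7600.00 = 70.00 mm
ȳ = 1058920.00 / 7600.00 = 139.33 mm

x̄ = 70.00 mm, ȳ = 139.33 mm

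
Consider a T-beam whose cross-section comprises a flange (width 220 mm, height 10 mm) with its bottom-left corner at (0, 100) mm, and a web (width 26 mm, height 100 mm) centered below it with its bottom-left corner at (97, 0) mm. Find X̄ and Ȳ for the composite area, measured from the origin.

web: A = 26 × 100 = 2600.00, centroid at (110.00, 50.00).
flange: A = 220 × 10 = 2200.00, centroid at (110.00, 105.00).
ΣA = 4800.00 mm²
ΣAX̄ = (2600.00)(110.00) + (2200.00)(110.00) = 528000.00 mm³
ΣAȲ = (2600.00)(50.00) + (2200.00)(105.00) = 361000.00 mm³
X̄ = 528000.00 / 4800.00 = 110.00 mm
Ȳ = 361000.00 / 4800.00 = 75.21 mm

X̄ = 110.00 mm, Ȳ = 75.21 mm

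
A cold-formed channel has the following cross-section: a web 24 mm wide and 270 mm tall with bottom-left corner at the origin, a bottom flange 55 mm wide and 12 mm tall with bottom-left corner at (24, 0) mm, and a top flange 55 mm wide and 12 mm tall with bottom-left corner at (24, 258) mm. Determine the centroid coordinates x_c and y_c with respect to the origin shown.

Part | A | x̄ᵢ | ȳᵢ | A·x̄ᵢ | A·ȳᵢ
web | 6480.00 | 12.00 | 135.00 | 77760.00 | 874800.00
bottom flange | 660.00 | 51.50 | 6.00 | 33990.00 | 3960.00
top flange | 660.00 | 51.50 | 264.00 | 33990.00 | 174240.00
Σ | 7800.00 |  |  | 145740.00 | 1053000.00
x_c = 145740.00 / 7800.00 = 18.68 mm
y_c = 1053000.00 / 7800.00 = 135.00 mm

x_c = 18.68 mm, y_c = 135.00 mm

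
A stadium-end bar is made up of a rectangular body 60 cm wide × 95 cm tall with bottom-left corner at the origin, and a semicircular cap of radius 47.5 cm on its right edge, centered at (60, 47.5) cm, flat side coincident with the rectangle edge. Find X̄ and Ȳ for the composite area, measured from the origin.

rectangular body: A = 60 × 95 = 5700.00, centroid at (30.00, 47.50).
semicircular end: A = ½π·47.5² = 3544.11, centroid at (80.16, 47.50).
ΣA = 9244.11 cm², ΣAX̄ = 455094.47 cm³, ΣAȲ = 439095.19 cm³.
X̄ = 455094.47/9244.11 = 49.23 cm; Ȳ = 439095.19/9244.11 = 47.50 cm.

X̄ = 49.23 cm, Ȳ = 47.50 cm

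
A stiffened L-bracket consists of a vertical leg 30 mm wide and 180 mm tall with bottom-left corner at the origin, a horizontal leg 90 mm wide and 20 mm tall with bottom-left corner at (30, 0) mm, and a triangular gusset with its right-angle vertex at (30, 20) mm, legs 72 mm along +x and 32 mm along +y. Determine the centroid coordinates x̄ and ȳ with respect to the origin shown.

x̄ = 33.31 mm, ȳ = 64.57 mm

vertical leg: A = 30 × 180 = 5400.00, centroid at (15.00, 90.00).
horizontal leg: A = 90 × 20 = 1800.00, centroid at (75.00, 10.00).
gusset: A = ½·72·32 = 1152.00, centroid at (54.00, 30.67).
ΣA = 8352.00 mm², ΣAx̄ = 278208.00 mm³, ΣAȳ = 539328.00 mm³.
x̄ = 278208.00/8352.00 = 33.31 mm; ȳ = 539328.00/8352.00 = 64.57 mm.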